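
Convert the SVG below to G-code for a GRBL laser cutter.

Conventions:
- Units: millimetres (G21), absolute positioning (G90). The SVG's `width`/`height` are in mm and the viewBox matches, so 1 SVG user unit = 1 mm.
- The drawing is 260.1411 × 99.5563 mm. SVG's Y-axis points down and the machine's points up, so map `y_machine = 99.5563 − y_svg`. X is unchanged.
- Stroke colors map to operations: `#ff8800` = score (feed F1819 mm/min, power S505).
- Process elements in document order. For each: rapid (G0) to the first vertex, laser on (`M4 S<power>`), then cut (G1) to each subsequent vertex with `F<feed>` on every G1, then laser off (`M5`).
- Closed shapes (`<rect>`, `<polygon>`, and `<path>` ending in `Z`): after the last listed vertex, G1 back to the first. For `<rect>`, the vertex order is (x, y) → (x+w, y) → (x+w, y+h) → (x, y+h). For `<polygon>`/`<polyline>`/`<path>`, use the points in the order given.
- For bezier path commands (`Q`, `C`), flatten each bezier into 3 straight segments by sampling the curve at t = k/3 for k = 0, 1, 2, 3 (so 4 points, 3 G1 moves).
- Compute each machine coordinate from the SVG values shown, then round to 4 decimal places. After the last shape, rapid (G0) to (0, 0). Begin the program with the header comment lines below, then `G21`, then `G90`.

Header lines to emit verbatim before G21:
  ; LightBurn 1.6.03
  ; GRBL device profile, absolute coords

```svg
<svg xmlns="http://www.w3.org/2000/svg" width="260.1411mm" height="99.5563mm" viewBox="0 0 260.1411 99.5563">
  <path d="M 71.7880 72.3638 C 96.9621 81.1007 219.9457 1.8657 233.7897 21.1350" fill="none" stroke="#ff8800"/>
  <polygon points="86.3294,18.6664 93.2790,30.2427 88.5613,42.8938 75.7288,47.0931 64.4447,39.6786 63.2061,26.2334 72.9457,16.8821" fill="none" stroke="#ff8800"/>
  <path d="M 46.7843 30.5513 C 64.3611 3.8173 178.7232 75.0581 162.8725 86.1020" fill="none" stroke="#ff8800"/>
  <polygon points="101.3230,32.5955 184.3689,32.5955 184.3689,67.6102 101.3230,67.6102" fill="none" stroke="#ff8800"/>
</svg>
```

1 u = 1 mm; y_m = 99.5563 − y.

[1] `<path>` cubic bezier, #ff8800→score S505 F1819: (71.7880,27.1925) → (121.9005,40.8730) → (191.2306,71.7624) → (233.7897,78.4213)

[2] `<polygon>` regular polygon, #ff8800→score S505 F1819: (86.3294,80.8899) → (93.2790,69.3136) → (88.5613,56.6625) → (75.7288,52.4632) → (64.4447,59.8777) → (63.2061,73.3229) → (72.9457,82.6742) → (86.3294,80.8899) (closed)

[3] `<path>` cubic bezier, #ff8800→score S505 F1819: (46.7843,69.0050) → (88.2155,68.9389) → (143.7263,38.7056) → (162.8725,13.4543)

[4] `<polygon>` rectangle, #ff8800→score S505 F1819: (101.3230,66.9608) → (184.3689,66.9608) → (184.3689,31.9461) → (101.3230,31.9461) → (101.3230,66.9608) (closed)

; LightBurn 1.6.03
; GRBL device profile, absolute coords
G21
G90
G0 X71.7880 Y27.1925
M4 S505
G1 X121.9005 Y40.8730 F1819
G1 X191.2306 Y71.7624 F1819
G1 X233.7897 Y78.4213 F1819
M5
G0 X86.3294 Y80.8899
M4 S505
G1 X93.2790 Y69.3136 F1819
G1 X88.5613 Y56.6625 F1819
G1 X75.7288 Y52.4632 F1819
G1 X64.4447 Y59.8777 F1819
G1 X63.2061 Y73.3229 F1819
G1 X72.9457 Y82.6742 F1819
G1 X86.3294 Y80.8899 F1819
M5
G0 X46.7843 Y69.0050
M4 S505
G1 X88.2155 Y68.9389 F1819
G1 X143.7263 Y38.7056 F1819
G1 X162.8725 Y13.4543 F1819
M5
G0 X101.3230 Y66.9608
M4 S505
G1 X184.3689 Y66.9608 F1819
G1 X184.3689 Y31.9461 F1819
G1 X101.3230 Y31.9461 F1819
G1 X101.3230 Y66.9608 F1819
M5
G0 X0.0000 Y0.0000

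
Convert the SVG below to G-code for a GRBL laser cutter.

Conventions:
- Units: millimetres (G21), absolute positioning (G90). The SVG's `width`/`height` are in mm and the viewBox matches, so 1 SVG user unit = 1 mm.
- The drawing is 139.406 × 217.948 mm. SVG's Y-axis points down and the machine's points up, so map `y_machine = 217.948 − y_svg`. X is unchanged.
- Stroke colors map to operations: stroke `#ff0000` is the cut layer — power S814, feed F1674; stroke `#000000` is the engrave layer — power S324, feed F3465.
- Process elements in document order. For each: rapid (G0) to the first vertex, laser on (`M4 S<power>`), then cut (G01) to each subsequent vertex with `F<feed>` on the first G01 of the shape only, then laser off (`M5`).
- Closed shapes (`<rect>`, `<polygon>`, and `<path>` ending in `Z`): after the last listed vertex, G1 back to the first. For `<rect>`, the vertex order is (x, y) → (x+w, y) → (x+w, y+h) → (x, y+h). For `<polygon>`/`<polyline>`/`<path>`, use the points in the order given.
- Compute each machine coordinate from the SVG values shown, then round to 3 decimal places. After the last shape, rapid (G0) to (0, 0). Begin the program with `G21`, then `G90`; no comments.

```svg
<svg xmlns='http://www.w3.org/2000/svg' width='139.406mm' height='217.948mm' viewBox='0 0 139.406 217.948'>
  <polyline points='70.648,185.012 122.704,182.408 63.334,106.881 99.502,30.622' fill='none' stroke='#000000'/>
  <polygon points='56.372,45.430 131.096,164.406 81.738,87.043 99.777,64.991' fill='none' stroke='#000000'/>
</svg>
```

G21
G90
G0 X70.648 Y32.936
M4 S324
G01 X122.704 Y35.540 F3465
G01 X63.334 Y111.067
G01 X99.502 Y187.326
M5
G0 X56.372 Y172.518
M4 S324
G01 X131.096 Y53.542 F3465
G01 X81.738 Y130.905
G01 X99.777 Y152.957
G01 X56.372 Y172.518
M5
G0 X0.000 Y0.000

viewBox `0 0 139.406 217.948` with mm width/height → 1 unit = 1 mm. Flip: y_m = 217.948 − y_svg.

**Shape 1** — `<polyline>` open polyline, stroke `#000000` → engrave (S324, F3465). Machine vertices: (70.648,32.936) → (122.704,35.540) → (63.334,111.067) → (99.502,187.326). Open path.

**Shape 2** — `<polygon>` closed polygon, stroke `#000000` → engrave (S324, F3465). Machine vertices: (56.372,172.518) → (131.096,53.542) → (81.738,130.905) → (99.777,152.957) → (56.372,172.518). Closed: final G1 returns to the first vertex.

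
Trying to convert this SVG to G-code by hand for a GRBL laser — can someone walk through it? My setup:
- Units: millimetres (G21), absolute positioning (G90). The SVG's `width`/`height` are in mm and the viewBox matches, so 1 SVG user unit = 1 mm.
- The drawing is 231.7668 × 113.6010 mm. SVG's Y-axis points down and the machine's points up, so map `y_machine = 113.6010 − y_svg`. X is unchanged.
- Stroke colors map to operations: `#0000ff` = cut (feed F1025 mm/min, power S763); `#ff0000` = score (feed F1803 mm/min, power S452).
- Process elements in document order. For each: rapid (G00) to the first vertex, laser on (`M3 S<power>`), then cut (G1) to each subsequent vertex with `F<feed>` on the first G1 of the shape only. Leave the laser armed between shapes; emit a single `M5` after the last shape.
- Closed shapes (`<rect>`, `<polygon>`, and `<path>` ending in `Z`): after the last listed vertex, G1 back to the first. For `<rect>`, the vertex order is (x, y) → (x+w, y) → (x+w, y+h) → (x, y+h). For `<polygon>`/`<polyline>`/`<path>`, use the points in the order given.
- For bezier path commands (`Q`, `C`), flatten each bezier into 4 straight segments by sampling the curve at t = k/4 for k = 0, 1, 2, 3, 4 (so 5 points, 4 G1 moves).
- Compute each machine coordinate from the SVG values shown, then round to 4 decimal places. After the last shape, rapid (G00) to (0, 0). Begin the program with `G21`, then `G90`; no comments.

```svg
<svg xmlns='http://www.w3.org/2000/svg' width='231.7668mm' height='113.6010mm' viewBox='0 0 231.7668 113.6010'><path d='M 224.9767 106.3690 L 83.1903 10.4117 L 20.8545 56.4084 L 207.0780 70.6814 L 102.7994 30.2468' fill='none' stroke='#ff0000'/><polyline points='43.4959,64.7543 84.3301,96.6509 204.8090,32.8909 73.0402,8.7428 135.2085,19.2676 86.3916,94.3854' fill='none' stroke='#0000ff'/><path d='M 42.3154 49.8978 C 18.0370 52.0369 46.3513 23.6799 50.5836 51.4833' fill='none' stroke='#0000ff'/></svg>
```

1 u = 1 mm; y_m = 113.6010 − y.

[1] `<path>` open polyline, #ff0000→score S452 F1803: (224.9767,7.2320) → (83.1903,103.1893) → (20.8545,57.1926) → (207.0780,42.9196) → (102.7994,83.3542)

[2] `<polyline>` open polyline, #0000ff→cut S763 F1025: (43.4959,48.8467) → (84.3301,16.9501) → (204.8090,80.7101) → (73.0402,104.8582) → (135.2085,94.3334) → (86.3916,19.2156)

[3] `<path>` cubic bezier, #0000ff→cut S763 F1025: (42.3154,63.7032) → (32.7697,66.4629) → (35.7580,72.5346) → (44.0920,73.7942) → (50.5836,62.1177)

G21
G90
G00 X224.9767 Y7.2320
M3 S452
G1 X83.1903 Y103.1893 F1803
G1 X20.8545 Y57.1926
G1 X207.0780 Y42.9196
G1 X102.7994 Y83.3542
G00 X43.4959 Y48.8467
M3 S763
G1 X84.3301 Y16.9501 F1025
G1 X204.8090 Y80.7101
G1 X73.0402 Y104.8582
G1 X135.2085 Y94.3334
G1 X86.3916 Y19.2156
G00 X42.3154 Y63.7032
M3 S763
G1 X32.7697 Y66.4629 F1025
G1 X35.7580 Y72.5346
G1 X44.0920 Y73.7942
G1 X50.5836 Y62.1177
M5
G00 X0.0000 Y0.0000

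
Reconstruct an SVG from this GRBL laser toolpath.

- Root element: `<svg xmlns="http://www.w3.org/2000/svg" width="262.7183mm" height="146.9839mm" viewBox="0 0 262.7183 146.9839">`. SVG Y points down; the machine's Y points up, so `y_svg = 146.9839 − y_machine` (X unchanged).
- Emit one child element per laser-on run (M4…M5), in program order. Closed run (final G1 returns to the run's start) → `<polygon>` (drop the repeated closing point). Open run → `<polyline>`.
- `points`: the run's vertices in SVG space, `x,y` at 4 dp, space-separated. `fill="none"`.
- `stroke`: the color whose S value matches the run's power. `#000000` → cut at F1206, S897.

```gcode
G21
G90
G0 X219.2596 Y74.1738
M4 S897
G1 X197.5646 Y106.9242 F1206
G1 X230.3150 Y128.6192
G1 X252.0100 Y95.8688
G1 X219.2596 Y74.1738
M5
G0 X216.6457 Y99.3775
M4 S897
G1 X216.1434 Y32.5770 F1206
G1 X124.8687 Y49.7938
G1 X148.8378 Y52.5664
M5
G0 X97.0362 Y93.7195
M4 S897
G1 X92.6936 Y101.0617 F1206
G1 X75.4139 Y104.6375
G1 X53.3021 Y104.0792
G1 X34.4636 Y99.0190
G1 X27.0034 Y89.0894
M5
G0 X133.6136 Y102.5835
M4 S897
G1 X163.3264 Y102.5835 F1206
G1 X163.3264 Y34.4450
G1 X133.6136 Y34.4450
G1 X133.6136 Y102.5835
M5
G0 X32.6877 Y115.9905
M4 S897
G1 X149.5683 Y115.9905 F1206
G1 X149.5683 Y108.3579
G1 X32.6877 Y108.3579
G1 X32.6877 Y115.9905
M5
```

<svg xmlns="http://www.w3.org/2000/svg" width="262.7183mm" height="146.9839mm" viewBox="0 0 262.7183 146.9839">
  <polygon points="219.2596,72.8101 197.5646,40.0597 230.3150,18.3647 252.0100,51.1151" fill="none" stroke="#000000"/>
  <polyline points="216.6457,47.6064 216.1434,114.4069 124.8687,97.1901 148.8378,94.4175" fill="none" stroke="#000000"/>
  <polyline points="97.0362,53.2644 92.6936,45.9222 75.4139,42.3464 53.3021,42.9047 34.4636,47.9649 27.0034,57.8945" fill="none" stroke="#000000"/>
  <polygon points="133.6136,44.4004 163.3264,44.4004 163.3264,112.5389 133.6136,112.5389" fill="none" stroke="#000000"/>
  <polygon points="32.6877,30.9934 149.5683,30.9934 149.5683,38.6260 32.6877,38.6260" fill="none" stroke="#000000"/>
</svg>

Each laser-on run becomes one SVG element. Flip Y back into SVG space with y_svg = 146.9839 − y_machine. Every run uses S897, so all elements get stroke `#000000` (cut).

Run 1: The run returns to its start, so emit a `<polygon>` with points (Y-flipped): 219.2596,72.8101 197.5646,40.0597 230.3150,18.3647 252.0100,51.1151.

Run 2: The run is open, so emit a `<polyline>` with points (Y-flipped): 216.6457,47.6064 216.1434,114.4069 124.8687,97.1901 148.8378,94.4175.

Run 3: The run is open, so emit a `<polyline>` with points (Y-flipped): 97.0362,53.2644 92.6936,45.9222 75.4139,42.3464 53.3021,42.9047 34.4636,47.9649 27.0034,57.8945.

Run 4: The run returns to its start, so emit a `<polygon>` with points (Y-flipped): 133.6136,44.4004 163.3264,44.4004 163.3264,112.5389 133.6136,112.5389.

Run 5: The run returns to its start, so emit a `<polygon>` with points (Y-flipped): 32.6877,30.9934 149.5683,30.9934 149.5683,38.6260 32.6877,38.6260.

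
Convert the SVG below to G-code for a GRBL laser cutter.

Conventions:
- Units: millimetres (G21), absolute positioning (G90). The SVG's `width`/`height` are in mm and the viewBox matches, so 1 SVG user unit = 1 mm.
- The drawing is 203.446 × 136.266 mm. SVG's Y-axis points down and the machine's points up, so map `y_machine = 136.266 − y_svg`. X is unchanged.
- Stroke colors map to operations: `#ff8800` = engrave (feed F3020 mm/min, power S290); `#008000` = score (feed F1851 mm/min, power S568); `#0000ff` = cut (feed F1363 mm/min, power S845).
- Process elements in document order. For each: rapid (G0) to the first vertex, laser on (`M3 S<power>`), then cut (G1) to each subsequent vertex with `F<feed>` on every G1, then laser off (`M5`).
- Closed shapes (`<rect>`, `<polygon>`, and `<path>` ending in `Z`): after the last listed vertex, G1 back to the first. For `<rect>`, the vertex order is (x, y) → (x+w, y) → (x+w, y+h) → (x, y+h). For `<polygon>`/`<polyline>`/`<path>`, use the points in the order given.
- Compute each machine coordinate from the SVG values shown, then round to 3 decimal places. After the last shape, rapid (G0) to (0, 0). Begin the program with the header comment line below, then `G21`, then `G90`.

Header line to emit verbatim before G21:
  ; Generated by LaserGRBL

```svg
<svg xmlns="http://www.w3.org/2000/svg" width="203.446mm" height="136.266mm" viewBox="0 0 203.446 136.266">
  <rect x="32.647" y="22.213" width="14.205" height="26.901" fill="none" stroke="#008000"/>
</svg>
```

; Generated by LaserGRBL
G21
G90
G0 X32.647 Y114.053
M3 S568
G1 X46.852 Y114.053 F1851
G1 X46.852 Y87.152 F1851
G1 X32.647 Y87.152 F1851
G1 X32.647 Y114.053 F1851
M5
G0 X0.000 Y0.000

Since the viewBox matches the mm dimensions, user units are millimetres directly. The only transform is the Y-flip y_m = 136.266 − y_svg.

Shape 1 is a rectangle drawn with `<rect>`. Its stroke #008000 means score at S568, F1851. After flipping Y the toolpath is (32.647,114.053) → (46.852,114.053) → (46.852,87.152) → (32.647,87.152) → (32.647,114.053), returning to the start.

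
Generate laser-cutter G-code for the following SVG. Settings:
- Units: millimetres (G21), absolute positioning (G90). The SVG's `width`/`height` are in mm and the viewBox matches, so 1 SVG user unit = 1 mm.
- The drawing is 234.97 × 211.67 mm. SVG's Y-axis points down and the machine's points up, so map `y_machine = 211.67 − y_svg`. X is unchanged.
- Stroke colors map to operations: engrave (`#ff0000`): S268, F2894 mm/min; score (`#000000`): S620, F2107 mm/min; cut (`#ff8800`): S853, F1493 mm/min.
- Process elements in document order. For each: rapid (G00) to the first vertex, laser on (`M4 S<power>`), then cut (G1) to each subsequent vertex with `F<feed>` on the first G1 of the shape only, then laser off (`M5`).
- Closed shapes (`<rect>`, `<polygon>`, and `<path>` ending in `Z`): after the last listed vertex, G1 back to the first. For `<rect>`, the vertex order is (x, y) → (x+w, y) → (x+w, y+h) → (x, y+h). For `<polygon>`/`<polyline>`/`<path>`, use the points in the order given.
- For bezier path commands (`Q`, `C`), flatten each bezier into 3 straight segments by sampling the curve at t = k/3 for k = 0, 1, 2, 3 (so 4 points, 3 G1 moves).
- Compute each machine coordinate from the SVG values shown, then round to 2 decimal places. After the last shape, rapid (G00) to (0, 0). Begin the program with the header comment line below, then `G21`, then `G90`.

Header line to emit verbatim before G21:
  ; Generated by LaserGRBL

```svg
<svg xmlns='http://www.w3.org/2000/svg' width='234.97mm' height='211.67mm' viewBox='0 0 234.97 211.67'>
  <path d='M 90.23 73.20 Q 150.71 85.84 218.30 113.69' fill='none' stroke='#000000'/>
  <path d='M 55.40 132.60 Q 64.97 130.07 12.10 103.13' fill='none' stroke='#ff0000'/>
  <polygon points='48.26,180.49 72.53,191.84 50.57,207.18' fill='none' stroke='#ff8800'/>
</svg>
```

; Generated by LaserGRBL
G21
G90
G00 X90.23 Y138.47
M4 S620
G1 X131.34 Y128.35 F2107
G1 X174.03 Y114.86
G1 X218.30 Y97.98
M5
G00 X55.40 Y79.07
M4 S268
G1 X54.84 Y83.47 F2894
G1 X40.41 Y93.29
G1 X12.10 Y108.54
M5
G00 X48.26 Y31.18
M4 S853
G1 X72.53 Y19.83 F1493
G1 X50.57 Y4.49
G1 X48.26 Y31.18
M5
G00 X0.00 Y0.00

Since the viewBox matches the mm dimensions, user units are millimetres directly. The only transform is the Y-flip y_m = 211.67 − y_svg.

Shape 1 is a quadratic bezier drawn with `<path>`. Its stroke #000000 means score at S620, F2107. After flipping Y the toolpath is (90.23,138.47) → (131.34,128.35) → (174.03,114.86) → (218.30,97.98).

Shape 2 is a quadratic bezier drawn with `<path>`. Its stroke #ff0000 means engrave at S268, F2894. After flipping Y the toolpath is (55.40,79.07) → (54.84,83.47) → (40.41,93.29) → (12.10,108.54).

Shape 3 is a regular polygon drawn with `<polygon>`. Its stroke #ff8800 means cut at S853, F1493. After flipping Y the toolpath is (48.26,31.18) → (72.53,19.83) → (50.57,4.49) → (48.26,31.18), returning to the start.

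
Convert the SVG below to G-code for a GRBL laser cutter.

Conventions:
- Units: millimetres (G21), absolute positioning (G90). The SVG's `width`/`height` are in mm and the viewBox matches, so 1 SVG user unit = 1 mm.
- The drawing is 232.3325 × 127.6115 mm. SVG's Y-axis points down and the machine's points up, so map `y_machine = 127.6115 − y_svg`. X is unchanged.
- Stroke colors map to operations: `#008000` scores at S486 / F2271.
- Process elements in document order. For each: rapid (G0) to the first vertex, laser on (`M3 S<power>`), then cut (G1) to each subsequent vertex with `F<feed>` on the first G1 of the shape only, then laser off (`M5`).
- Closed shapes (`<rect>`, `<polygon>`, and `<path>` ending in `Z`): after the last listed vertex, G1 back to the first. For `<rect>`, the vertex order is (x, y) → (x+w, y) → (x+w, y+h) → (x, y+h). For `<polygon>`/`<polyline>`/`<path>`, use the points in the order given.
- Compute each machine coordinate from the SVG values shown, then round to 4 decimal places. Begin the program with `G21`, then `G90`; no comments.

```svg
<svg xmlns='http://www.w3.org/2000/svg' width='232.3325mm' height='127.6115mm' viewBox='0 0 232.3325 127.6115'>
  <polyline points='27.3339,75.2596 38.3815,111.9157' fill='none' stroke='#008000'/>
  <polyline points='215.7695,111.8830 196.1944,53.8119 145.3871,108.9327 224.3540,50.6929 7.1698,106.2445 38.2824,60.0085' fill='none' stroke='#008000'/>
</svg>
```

1 u = 1 mm; y_m = 127.6115 − y.

[1] `<polyline>` line segment, #008000→score S486 F2271: (27.3339,52.3519) → (38.3815,15.6958)

[2] `<polyline>` open polyline, #008000→score S486 F2271: (215.7695,15.7285) → (196.1944,73.7996) → (145.3871,18.6788) → (224.3540,76.9186) → (7.1698,21.3670) → (38.2824,67.6030)

G21
G90
G0 X27.3339 Y52.3519
M3 S486
G1 X38.3815 Y15.6958 F2271
M5
G0 X215.7695 Y15.7285
M3 S486
G1 X196.1944 Y73.7996 F2271
G1 X145.3871 Y18.6788
G1 X224.3540 Y76.9186
G1 X7.1698 Y21.3670
G1 X38.2824 Y67.6030
M5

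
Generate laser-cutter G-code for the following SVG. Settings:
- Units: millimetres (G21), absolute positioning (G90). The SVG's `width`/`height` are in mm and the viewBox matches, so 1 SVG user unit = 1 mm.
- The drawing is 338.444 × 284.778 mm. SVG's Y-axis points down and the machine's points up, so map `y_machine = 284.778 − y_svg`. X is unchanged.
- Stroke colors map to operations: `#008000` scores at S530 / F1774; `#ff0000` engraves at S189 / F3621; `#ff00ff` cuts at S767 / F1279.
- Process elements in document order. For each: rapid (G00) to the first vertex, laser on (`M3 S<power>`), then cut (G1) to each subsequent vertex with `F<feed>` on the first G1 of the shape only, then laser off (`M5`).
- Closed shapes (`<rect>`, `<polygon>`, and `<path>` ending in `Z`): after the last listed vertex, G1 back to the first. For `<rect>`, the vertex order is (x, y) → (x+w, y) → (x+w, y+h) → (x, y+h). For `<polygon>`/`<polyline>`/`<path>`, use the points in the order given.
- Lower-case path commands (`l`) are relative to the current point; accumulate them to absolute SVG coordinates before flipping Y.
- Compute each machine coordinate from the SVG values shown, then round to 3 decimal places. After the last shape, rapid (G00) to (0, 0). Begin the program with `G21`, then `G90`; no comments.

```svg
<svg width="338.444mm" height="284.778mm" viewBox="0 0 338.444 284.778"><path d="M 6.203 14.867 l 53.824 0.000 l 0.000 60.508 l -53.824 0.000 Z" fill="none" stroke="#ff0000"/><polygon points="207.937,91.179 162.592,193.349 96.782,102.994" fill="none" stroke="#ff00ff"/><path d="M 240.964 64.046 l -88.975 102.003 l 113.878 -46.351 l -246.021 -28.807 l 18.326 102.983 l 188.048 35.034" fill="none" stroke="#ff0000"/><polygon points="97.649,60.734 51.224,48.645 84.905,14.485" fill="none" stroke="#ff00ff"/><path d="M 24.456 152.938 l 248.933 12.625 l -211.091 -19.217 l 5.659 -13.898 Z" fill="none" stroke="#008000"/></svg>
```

1 u = 1 mm; y_m = 284.778 − y.

[1] `<path>` rectangle, #ff0000→engrave S189 F3621: (6.203,269.911) → (60.027,269.911) → (60.027,209.403) → (6.203,209.403) → (6.203,269.911) (closed)

[2] `<polygon>` regular polygon, #ff00ff→cut S767 F1279: (207.937,193.599) → (162.592,91.429) → (96.782,181.784) → (207.937,193.599) (closed)

[3] `<path>` open polyline, #ff0000→engrave S189 F3621: (240.964,220.732) → (151.989,118.729) → (265.867,165.080) → (19.846,193.887) → (38.172,90.904) → (226.220,55.870)

[4] `<polygon>` regular polygon, #ff00ff→cut S767 F1279: (97.649,224.044) → (51.224,236.133) → (84.905,270.293) → (97.649,224.044) (closed)

[5] `<path>` closed polygon, #008000→score S530 F1774: (24.456,131.840) → (273.389,119.215) → (62.298,138.432) → (67.957,152.330) → (24.456,131.840) (closed)

G21
G90
G00 X6.203 Y269.911
M3 S189
G1 X60.027 Y269.911 F3621
G1 X60.027 Y209.403
G1 X6.203 Y209.403
G1 X6.203 Y269.911
M5
G00 X207.937 Y193.599
M3 S767
G1 X162.592 Y91.429 F1279
G1 X96.782 Y181.784
G1 X207.937 Y193.599
M5
G00 X240.964 Y220.732
M3 S189
G1 X151.989 Y118.729 F3621
G1 X265.867 Y165.080
G1 X19.846 Y193.887
G1 X38.172 Y90.904
G1 X226.220 Y55.870
M5
G00 X97.649 Y224.044
M3 S767
G1 X51.224 Y236.133 F1279
G1 X84.905 Y270.293
G1 X97.649 Y224.044
M5
G00 X24.456 Y131.840
M3 S530
G1 X273.389 Y119.215 F1774
G1 X62.298 Y138.432
G1 X67.957 Y152.330
G1 X24.456 Y131.840
M5
G00 X0.000 Y0.000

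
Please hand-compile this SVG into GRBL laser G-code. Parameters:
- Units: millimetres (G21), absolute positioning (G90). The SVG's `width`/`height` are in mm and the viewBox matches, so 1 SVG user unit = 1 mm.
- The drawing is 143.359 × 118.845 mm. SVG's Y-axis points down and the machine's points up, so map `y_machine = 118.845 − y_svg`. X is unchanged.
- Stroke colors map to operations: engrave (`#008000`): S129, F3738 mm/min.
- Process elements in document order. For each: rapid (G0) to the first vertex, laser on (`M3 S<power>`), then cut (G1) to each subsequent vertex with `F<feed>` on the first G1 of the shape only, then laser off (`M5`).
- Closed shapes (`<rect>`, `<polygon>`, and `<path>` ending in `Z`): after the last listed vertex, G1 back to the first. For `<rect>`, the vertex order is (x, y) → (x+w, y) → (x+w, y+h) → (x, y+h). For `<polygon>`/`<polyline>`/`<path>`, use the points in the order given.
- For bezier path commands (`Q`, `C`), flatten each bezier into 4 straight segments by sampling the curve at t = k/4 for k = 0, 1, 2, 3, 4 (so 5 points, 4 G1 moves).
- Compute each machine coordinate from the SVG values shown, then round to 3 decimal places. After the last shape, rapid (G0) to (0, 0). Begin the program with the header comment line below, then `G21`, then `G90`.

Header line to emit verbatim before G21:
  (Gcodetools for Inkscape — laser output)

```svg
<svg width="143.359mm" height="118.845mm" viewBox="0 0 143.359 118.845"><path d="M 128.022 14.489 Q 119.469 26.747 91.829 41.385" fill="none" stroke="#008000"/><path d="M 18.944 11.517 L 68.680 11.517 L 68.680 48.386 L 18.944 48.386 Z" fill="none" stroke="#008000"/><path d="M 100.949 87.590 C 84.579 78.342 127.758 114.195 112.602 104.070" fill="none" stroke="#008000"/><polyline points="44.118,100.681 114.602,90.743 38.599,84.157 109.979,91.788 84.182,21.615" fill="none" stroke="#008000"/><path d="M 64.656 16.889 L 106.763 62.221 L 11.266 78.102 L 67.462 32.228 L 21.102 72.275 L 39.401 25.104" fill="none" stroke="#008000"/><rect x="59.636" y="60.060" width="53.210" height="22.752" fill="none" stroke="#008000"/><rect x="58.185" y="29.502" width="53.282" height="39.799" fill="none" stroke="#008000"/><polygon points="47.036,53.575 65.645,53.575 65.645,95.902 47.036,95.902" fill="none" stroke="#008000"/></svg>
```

Since the viewBox matches the mm dimensions, user units are millimetres directly. The only transform is the Y-flip y_m = 118.845 − y_svg.

Shape 1 is a quadratic bezier drawn with `<path>`. Its stroke #008000 means engrave at S129, F3738. After flipping Y the toolpath is (128.022,104.356) → (122.553,98.078) → (114.697,91.503) → (104.456,84.630) → (91.829,77.460).

Shape 2 is a rectangle drawn with `<path>`. Its stroke #008000 means engrave at S129, F3738. After flipping Y the toolpath is (18.944,107.328) → (68.680,107.328) → (68.680,70.459) → (18.944,70.459) → (18.944,107.328), returning to the start.

Shape 3 is a cubic bezier drawn with `<path>`. Its stroke #008000 means engrave at S129, F3738. After flipping Y the toolpath is (100.949,31.255) → (97.995,31.158) → (106.320,22.686) → (114.873,14.379) → (112.602,14.775).

Shape 4 is a open polyline drawn with `<polyline>`. Its stroke #008000 means engrave at S129, F3738. After flipping Y the toolpath is (44.118,18.164) → (114.602,28.102) → (38.599,34.688) → (109.979,27.057) → (84.182,97.230).

Shape 5 is a open polyline drawn with `<path>`. Its stroke #008000 means engrave at S129, F3738. After flipping Y the toolpath is (64.656,101.956) → (106.763,56.624) → (11.266,40.743) → (67.462,86.617) → (21.102,46.570) → (39.401,93.741).

Shape 6 is a rectangle drawn with `<rect>`. Its stroke #008000 means engrave at S129, F3738. After flipping Y the toolpath is (59.636,58.785) → (112.846,58.785) → (112.846,36.033) → (59.636,36.033) → (59.636,58.785), returning to the start.

Shape 7 is a rectangle drawn with `<rect>`. Its stroke #008000 means engrave at S129, F3738. After flipping Y the toolpath is (58.185,89.343) → (111.467,89.343) → (111.467,49.544) → (58.185,49.544) → (58.185,89.343), returning to the start.

Shape 8 is a rectangle drawn with `<polygon>`. Its stroke #008000 means engrave at S129, F3738. After flipping Y the toolpath is (47.036,65.270) → (65.645,65.270) → (65.645,22.943) → (47.036,22.943) → (47.036,65.270), returning to the start.

(Gcodetools for Inkscape — laser output)
G21
G90
G0 X128.022 Y104.356
M3 S129
G1 X122.553 Y98.078 F3738
G1 X114.697 Y91.503
G1 X104.456 Y84.630
G1 X91.829 Y77.460
M5
G0 X18.944 Y107.328
M3 S129
G1 X68.680 Y107.328 F3738
G1 X68.680 Y70.459
G1 X18.944 Y70.459
G1 X18.944 Y107.328
M5
G0 X100.949 Y31.255
M3 S129
G1 X97.995 Y31.158 F3738
G1 X106.320 Y22.686
G1 X114.873 Y14.379
G1 X112.602 Y14.775
M5
G0 X44.118 Y18.164
M3 S129
G1 X114.602 Y28.102 F3738
G1 X38.599 Y34.688
G1 X109.979 Y27.057
G1 X84.182 Y97.230
M5
G0 X64.656 Y101.956
M3 S129
G1 X106.763 Y56.624 F3738
G1 X11.266 Y40.743
G1 X67.462 Y86.617
G1 X21.102 Y46.570
G1 X39.401 Y93.741
M5
G0 X59.636 Y58.785
M3 S129
G1 X112.846 Y58.785 F3738
G1 X112.846 Y36.033
G1 X59.636 Y36.033
G1 X59.636 Y58.785
M5
G0 X58.185 Y89.343
M3 S129
G1 X111.467 Y89.343 F3738
G1 X111.467 Y49.544
G1 X58.185 Y49.544
G1 X58.185 Y89.343
M5
G0 X47.036 Y65.270
M3 S129
G1 X65.645 Y65.270 F3738
G1 X65.645 Y22.943
G1 X47.036 Y22.943
G1 X47.036 Y65.270
M5
G0 X0.000 Y0.000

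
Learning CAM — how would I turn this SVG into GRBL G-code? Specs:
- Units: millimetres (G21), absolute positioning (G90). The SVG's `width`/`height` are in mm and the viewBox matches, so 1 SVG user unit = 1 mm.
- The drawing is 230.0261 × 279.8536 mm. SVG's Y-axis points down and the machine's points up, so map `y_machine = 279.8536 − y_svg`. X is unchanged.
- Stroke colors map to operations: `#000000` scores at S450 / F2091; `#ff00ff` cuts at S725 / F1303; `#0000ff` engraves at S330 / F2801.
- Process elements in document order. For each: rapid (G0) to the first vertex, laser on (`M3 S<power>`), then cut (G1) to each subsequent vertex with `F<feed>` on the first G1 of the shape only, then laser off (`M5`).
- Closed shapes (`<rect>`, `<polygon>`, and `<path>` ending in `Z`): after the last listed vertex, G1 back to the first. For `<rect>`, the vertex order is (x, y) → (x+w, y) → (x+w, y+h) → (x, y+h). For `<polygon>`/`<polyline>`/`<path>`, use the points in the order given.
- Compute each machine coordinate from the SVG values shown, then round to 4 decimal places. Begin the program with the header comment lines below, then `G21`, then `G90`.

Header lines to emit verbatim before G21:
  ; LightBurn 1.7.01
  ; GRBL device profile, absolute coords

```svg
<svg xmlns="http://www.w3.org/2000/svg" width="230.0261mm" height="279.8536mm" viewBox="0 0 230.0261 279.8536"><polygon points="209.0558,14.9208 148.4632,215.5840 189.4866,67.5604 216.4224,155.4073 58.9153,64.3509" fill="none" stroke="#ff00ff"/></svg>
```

; LightBurn 1.7.01
; GRBL device profile, absolute coords
G21
G90
G0 X209.0558 Y264.9328
M3 S725
G1 X148.4632 Y64.2696 F1303
G1 X189.4866 Y212.2932
G1 X216.4224 Y124.4463
G1 X58.9153 Y215.5027
G1 X209.0558 Y264.9328
M5

1 u = 1 mm; y_m = 279.8536 − y.

[1] `<polygon>` closed polygon, #ff00ff→cut S725 F1303: (209.0558,264.9328) → (148.4632,64.2696) → (189.4866,212.2932) → (216.4224,124.4463) → (58.9153,215.5027) → (209.0558,264.9328) (closed)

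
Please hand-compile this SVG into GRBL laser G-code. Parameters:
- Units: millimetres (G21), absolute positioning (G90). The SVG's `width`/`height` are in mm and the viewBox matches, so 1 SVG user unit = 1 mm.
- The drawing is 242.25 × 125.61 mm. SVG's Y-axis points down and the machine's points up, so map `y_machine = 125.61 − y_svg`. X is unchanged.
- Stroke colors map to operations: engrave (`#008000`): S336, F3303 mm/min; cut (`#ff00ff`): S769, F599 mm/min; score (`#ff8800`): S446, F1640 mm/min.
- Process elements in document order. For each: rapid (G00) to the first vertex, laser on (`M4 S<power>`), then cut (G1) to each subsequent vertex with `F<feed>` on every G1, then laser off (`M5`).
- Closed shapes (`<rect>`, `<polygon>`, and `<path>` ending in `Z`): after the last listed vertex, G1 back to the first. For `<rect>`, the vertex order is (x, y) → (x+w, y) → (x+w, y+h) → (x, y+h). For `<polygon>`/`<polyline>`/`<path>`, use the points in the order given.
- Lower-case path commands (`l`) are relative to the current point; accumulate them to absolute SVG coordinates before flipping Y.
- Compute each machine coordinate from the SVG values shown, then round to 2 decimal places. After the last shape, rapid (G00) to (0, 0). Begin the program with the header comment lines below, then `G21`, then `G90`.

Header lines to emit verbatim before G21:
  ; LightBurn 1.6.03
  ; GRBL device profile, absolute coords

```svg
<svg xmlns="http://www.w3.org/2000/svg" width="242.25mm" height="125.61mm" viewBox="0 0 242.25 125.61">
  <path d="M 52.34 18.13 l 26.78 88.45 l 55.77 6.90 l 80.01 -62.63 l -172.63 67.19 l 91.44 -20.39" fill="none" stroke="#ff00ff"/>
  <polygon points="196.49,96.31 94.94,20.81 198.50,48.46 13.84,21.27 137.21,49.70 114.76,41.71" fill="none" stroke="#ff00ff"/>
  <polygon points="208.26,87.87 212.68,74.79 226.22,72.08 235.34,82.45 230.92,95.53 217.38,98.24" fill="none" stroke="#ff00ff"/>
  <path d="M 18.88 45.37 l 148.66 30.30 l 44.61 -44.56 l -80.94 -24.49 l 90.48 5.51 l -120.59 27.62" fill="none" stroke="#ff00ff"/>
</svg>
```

; LightBurn 1.6.03
; GRBL device profile, absolute coords
G21
G90
G00 X52.34 Y107.48
M4 S769
G1 X79.12 Y19.03 F599
G1 X134.89 Y12.13 F599
G1 X214.90 Y74.76 F599
G1 X42.27 Y7.57 F599
G1 X133.71 Y27.96 F599
M5
G00 X196.49 Y29.30
M4 S769
G1 X94.94 Y104.80 F599
G1 X198.50 Y77.15 F599
G1 X13.84 Y104.34 F599
G1 X137.21 Y75.91 F599
G1 X114.76 Y83.90 F599
G1 X196.49 Y29.30 F599
M5
G00 X208.26 Y37.74
M4 S769
G1 X212.68 Y50.82 F599
G1 X226.22 Y53.53 F599
G1 X235.34 Y43.16 F599
G1 X230.92 Y30.08 F599
G1 X217.38 Y27.37 F599
G1 X208.26 Y37.74 F599
M5
G00 X18.88 Y80.24
M4 S769
G1 X167.54 Y49.94 F599
G1 X212.15 Y94.50 F599
G1 X131.21 Y118.99 F599
G1 X221.69 Y113.48 F599
G1 X101.10 Y85.86 F599
M5
G00 X0.00 Y0.00

Since the viewBox matches the mm dimensions, user units are millimetres directly. The only transform is the Y-flip y_m = 125.61 − y_svg.

Shape 1 is a open polyline drawn with `<path>`. Its stroke #ff00ff means cut at S769, F599. After flipping Y the toolpath is (52.34,107.48) → (79.12,19.03) → (134.89,12.13) → (214.90,74.76) → (42.27,7.57) → (133.71,27.96).

Shape 2 is a closed polygon drawn with `<polygon>`. Its stroke #ff00ff means cut at S769, F599. After flipping Y the toolpath is (196.49,29.30) → (94.94,104.80) → (198.50,77.15) → (13.84,104.34) → (137.21,75.91) → (114.76,83.90) → (196.49,29.30), returning to the start.

Shape 3 is a regular polygon drawn with `<polygon>`. Its stroke #ff00ff means cut at S769, F599. After flipping Y the toolpath is (208.26,37.74) → (212.68,50.82) → (226.22,53.53) → (235.34,43.16) → (230.92,30.08) → (217.38,27.37) → (208.26,37.74), returning to the start.

Shape 4 is a open polyline drawn with `<path>`. Its stroke #ff00ff means cut at S769, F599. After flipping Y the toolpath is (18.88,80.24) → (167.54,49.94) → (212.15,94.50) → (131.21,118.99) → (221.69,113.48) → (101.10,85.86).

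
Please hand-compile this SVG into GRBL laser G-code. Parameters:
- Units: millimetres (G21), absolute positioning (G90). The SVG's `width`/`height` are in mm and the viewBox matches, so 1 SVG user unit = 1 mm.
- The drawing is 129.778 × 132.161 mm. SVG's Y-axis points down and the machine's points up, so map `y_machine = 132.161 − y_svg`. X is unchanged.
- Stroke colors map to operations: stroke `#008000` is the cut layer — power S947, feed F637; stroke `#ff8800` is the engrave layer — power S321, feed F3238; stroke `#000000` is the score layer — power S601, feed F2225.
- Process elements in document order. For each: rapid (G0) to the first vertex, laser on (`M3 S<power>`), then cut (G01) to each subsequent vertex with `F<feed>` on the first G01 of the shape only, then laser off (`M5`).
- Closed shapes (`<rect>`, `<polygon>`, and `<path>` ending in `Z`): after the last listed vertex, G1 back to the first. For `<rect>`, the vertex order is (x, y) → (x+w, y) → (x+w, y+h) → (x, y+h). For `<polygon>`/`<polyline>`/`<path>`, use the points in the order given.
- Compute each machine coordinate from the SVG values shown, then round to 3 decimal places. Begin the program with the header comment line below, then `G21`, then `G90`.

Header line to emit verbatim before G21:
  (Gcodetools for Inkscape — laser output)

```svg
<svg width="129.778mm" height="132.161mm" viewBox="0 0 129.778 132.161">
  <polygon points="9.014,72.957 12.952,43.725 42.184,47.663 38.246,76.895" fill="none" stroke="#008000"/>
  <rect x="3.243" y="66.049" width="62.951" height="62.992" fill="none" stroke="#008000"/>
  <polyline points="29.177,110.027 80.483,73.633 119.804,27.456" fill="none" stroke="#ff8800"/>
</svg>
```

Since the viewBox matches the mm dimensions, user units are millimetres directly. The only transform is the Y-flip y_m = 132.161 − y_svg.

Shape 1 is a regular polygon drawn with `<polygon>`. Its stroke #008000 means cut at S947, F637. After flipping Y the toolpath is (9.014,59.204) → (12.952,88.436) → (42.184,84.498) → (38.246,55.266) → (9.014,59.204), returning to the start.

Shape 2 is a rectangle drawn with `<rect>`. Its stroke #008000 means cut at S947, F637. After flipping Y the toolpath is (3.243,66.112) → (66.194,66.112) → (66.194,3.120) → (3.243,3.120) → (3.243,66.112), returning to the start.

Shape 3 is a open polyline drawn with `<polyline>`. Its stroke #ff8800 means engrave at S321, F3238. After flipping Y the toolpath is (29.177,22.134) → (80.483,58.528) → (119.804,104.705).

(Gcodetools for Inkscape — laser output)
G21
G90
G0 X9.014 Y59.204
M3 S947
G01 X12.952 Y88.436 F637
G01 X42.184 Y84.498
G01 X38.246 Y55.266
G01 X9.014 Y59.204
M5
G0 X3.243 Y66.112
M3 S947
G01 X66.194 Y66.112 F637
G01 X66.194 Y3.120
G01 X3.243 Y3.120
G01 X3.243 Y66.112
M5
G0 X29.177 Y22.134
M3 S321
G01 X80.483 Y58.528 F3238
G01 X119.804 Y104.705
M5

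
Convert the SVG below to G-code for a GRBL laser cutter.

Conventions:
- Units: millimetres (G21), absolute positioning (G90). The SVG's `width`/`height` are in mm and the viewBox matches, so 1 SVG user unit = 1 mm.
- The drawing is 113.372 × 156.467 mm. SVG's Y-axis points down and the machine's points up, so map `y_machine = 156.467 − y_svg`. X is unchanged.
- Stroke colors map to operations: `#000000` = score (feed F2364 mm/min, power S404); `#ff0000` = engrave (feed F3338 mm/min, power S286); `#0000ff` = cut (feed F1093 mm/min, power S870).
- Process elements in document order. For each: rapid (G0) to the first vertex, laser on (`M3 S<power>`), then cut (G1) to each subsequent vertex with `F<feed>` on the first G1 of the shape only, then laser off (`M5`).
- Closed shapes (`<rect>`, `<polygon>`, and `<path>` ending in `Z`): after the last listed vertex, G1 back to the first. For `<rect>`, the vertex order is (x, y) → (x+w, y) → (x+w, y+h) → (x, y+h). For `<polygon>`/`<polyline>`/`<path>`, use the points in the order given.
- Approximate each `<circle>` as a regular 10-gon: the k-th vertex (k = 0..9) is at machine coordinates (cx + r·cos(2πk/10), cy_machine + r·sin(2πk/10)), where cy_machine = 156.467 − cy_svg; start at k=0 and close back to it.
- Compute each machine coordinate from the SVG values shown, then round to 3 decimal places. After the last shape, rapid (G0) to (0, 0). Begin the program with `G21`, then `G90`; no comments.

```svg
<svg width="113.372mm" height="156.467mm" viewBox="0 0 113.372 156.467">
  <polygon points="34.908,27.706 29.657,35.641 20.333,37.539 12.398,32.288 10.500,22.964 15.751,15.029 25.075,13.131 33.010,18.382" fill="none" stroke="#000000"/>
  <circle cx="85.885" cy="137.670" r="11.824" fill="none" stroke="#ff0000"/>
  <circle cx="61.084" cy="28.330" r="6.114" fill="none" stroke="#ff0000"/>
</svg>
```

G21
G90
G0 X34.908 Y128.761
M3 S404
G1 X29.657 Y120.826 F2364
G1 X20.333 Y118.928
G1 X12.398 Y124.179
G1 X10.500 Y133.503
G1 X15.751 Y141.438
G1 X25.075 Y143.336
G1 X33.010 Y138.085
G1 X34.908 Y128.761
M5
G0 X97.709 Y18.797
M3 S286
G1 X95.451 Y25.747 F3338
G1 X89.539 Y30.042
G1 X82.231 Y30.042
G1 X76.319 Y25.747
G1 X74.061 Y18.797
G1 X76.319 Y11.847
G1 X82.231 Y7.552
G1 X89.539 Y7.552
G1 X95.451 Y11.847
G1 X97.709 Y18.797
M5
G0 X67.198 Y128.137
M3 S286
G1 X66.030 Y131.731 F3338
G1 X62.973 Y133.952
G1 X59.195 Y133.952
G1 X56.138 Y131.731
G1 X54.970 Y128.137
G1 X56.138 Y124.543
G1 X59.195 Y122.322
G1 X62.973 Y122.322
G1 X66.030 Y124.543
G1 X67.198 Y128.137
M5
G0 X0.000 Y0.000

Since the viewBox matches the mm dimensions, user units are millimetres directly. The only transform is the Y-flip y_m = 156.467 − y_svg.

Shape 1 is a regular polygon drawn with `<polygon>`. Its stroke #000000 means score at S404, F2364. After flipping Y the toolpath is (34.908,128.761) → (29.657,120.826) → (20.333,118.928) → (12.398,124.179) → (10.500,133.503) → (15.751,141.438) → (25.075,143.336) → (33.010,138.085) → (34.908,128.761), returning to the start.

Shape 2 is a circle drawn with `<circle>`. Its stroke #ff0000 means engrave at S286, F3338. After flipping Y the toolpath is (97.709,18.797) → (95.451,25.747) → (89.539,30.042) → (82.231,30.042) → (76.319,25.747) → (74.061,18.797) → (76.319,11.847) → (82.231,7.552) → (89.539,7.552) → (95.451,11.847) → (97.709,18.797), returning to the start.

Shape 3 is a circle drawn with `<circle>`. Its stroke #ff0000 means engrave at S286, F3338. After flipping Y the toolpath is (67.198,128.137) → (66.030,131.731) → (62.973,133.952) → (59.195,133.952) → (56.138,131.731) → (54.970,128.137) → (56.138,124.543) → (59.195,122.322) → (62.973,122.322) → (66.030,124.543) → (67.198,128.137), returning to the start.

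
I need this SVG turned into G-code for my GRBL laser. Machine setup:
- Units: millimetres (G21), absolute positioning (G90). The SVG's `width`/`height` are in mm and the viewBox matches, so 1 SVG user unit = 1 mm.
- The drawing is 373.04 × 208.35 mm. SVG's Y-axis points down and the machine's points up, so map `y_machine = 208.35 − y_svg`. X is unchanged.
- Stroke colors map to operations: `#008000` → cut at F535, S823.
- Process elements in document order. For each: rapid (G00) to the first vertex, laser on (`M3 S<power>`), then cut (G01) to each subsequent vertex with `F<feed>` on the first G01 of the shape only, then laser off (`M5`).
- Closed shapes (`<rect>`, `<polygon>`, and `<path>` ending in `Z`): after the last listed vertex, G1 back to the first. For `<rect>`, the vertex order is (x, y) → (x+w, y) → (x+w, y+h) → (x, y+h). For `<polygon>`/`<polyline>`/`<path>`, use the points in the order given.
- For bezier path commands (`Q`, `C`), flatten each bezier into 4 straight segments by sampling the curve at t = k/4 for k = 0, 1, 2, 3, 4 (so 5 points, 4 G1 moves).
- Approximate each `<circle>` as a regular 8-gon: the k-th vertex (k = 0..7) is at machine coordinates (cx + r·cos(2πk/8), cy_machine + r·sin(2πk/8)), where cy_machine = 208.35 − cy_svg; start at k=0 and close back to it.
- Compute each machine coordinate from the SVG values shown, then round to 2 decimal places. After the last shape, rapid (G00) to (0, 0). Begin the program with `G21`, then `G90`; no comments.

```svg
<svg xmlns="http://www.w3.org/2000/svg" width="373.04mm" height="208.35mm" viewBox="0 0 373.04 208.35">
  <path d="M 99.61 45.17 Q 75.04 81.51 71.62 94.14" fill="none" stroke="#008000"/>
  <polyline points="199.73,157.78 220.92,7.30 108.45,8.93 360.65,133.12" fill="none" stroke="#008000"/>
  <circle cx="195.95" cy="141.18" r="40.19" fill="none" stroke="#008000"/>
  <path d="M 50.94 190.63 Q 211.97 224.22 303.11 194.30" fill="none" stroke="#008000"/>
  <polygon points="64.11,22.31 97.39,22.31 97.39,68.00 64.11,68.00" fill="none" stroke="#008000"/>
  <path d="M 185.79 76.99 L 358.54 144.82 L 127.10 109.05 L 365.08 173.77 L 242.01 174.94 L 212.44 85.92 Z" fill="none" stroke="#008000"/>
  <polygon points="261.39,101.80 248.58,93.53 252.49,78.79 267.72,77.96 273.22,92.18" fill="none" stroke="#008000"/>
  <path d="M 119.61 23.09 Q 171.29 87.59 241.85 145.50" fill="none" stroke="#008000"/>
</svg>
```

Since the viewBox matches the mm dimensions, user units are millimetres directly. The only transform is the Y-flip y_m = 208.35 − y_svg.

Shape 1 is a quadratic bezier drawn with `<path>`. Its stroke #008000 means cut at S823, F535. After flipping Y the toolpath is (99.61,163.18) → (88.65,146.49) → (80.33,132.77) → (74.65,122.01) → (71.62,114.21).

Shape 2 is a open polyline drawn with `<polyline>`. Its stroke #008000 means cut at S823, F535. After flipping Y the toolpath is (199.73,50.57) → (220.92,201.05) → (108.45,199.42) → (360.65,75.23).

Shape 3 is a circle drawn with `<circle>`. Its stroke #008000 means cut at S823, F535. After flipping Y the toolpath is (236.14,67.17) → (224.37,95.59) → (195.95,107.36) → (167.53,95.59) → (155.76,67.17) → (167.53,38.75) → (195.95,26.98) → (224.37,38.75) → (236.14,67.17), returning to the start.

Shape 4 is a quadratic bezier drawn with `<path>`. Its stroke #008000 means cut at S823, F535. After flipping Y the toolpath is (50.94,17.72) → (127.09,4.89) → (194.50,0.01) → (253.17,3.06) → (303.11,14.05).

Shape 5 is a rectangle drawn with `<polygon>`. Its stroke #008000 means cut at S823, F535. After flipping Y the toolpath is (64.11,186.04) → (97.39,186.04) → (97.39,140.35) → (64.11,140.35) → (64.11,186.04), returning to the start.

Shape 6 is a closed polygon drawn with `<path>`. Its stroke #008000 means cut at S823, F535. After flipping Y the toolpath is (185.79,131.36) → (358.54,63.53) → (127.10,99.30) → (365.08,34.58) → (242.01,33.41) → (212.44,122.43) → (185.79,131.36), returning to the start.

Shape 7 is a regular polygon drawn with `<polygon>`. Its stroke #008000 means cut at S823, F535. After flipping Y the toolpath is (261.39,106.55) → (248.58,114.82) → (252.49,129.56) → (267.72,130.39) → (273.22,116.17) → (261.39,106.55), returning to the start.

Shape 8 is a quadratic bezier drawn with `<path>`. Its stroke #008000 means cut at S823, F535. After flipping Y the toolpath is (119.61,185.26) → (146.63,153.42) → (176.01,122.41) → (207.75,92.22) → (241.85,62.85).

G21
G90
G00 X99.61 Y163.18
M3 S823
G01 X88.65 Y146.49 F535
G01 X80.33 Y132.77
G01 X74.65 Y122.01
G01 X71.62 Y114.21
M5
G00 X199.73 Y50.57
M3 S823
G01 X220.92 Y201.05 F535
G01 X108.45 Y199.42
G01 X360.65 Y75.23
M5
G00 X236.14 Y67.17
M3 S823
G01 X224.37 Y95.59 F535
G01 X195.95 Y107.36
G01 X167.53 Y95.59
G01 X155.76 Y67.17
G01 X167.53 Y38.75
G01 X195.95 Y26.98
G01 X224.37 Y38.75
G01 X236.14 Y67.17
M5
G00 X50.94 Y17.72
M3 S823
G01 X127.09 Y4.89 F535
G01 X194.50 Y0.01
G01 X253.17 Y3.06
G01 X303.11 Y14.05
M5
G00 X64.11 Y186.04
M3 S823
G01 X97.39 Y186.04 F535
G01 X97.39 Y140.35
G01 X64.11 Y140.35
G01 X64.11 Y186.04
M5
G00 X185.79 Y131.36
M3 S823
G01 X358.54 Y63.53 F535
G01 X127.10 Y99.30
G01 X365.08 Y34.58
G01 X242.01 Y33.41
G01 X212.44 Y122.43
G01 X185.79 Y131.36
M5
G00 X261.39 Y106.55
M3 S823
G01 X248.58 Y114.82 F535
G01 X252.49 Y129.56
G01 X267.72 Y130.39
G01 X273.22 Y116.17
G01 X261.39 Y106.55
M5
G00 X119.61 Y185.26
M3 S823
G01 X146.63 Y153.42 F535
G01 X176.01 Y122.41
G01 X207.75 Y92.22
G01 X241.85 Y62.85
M5
G00 X0.00 Y0.00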